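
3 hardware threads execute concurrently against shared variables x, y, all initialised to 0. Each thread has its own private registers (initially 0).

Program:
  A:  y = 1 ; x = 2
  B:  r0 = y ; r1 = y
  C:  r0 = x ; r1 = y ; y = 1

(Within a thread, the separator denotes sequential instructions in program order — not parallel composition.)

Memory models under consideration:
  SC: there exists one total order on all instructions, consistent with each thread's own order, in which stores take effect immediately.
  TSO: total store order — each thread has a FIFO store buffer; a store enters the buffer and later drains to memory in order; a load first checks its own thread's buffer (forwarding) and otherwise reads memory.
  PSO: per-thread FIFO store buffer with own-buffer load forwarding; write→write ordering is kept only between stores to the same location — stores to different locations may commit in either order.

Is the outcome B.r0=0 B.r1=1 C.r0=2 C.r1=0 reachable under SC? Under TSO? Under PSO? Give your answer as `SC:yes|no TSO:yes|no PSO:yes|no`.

SC:no TSO:no PSO:yes

outcome vector order: (B.r0,B.r1,C.r0,C.r1)
SC: 9 outcomes — {(0,0,0,0); (0,0,0,1); (0,0,2,1); (0,1,0,0); (0,1,0,1); (0,1,2,1); (1,1,0,0); (1,1,0,1); (1,1,2,1)}
TSO: 9 outcomes — {(0,0,0,0); (0,0,0,1); (0,0,2,1); (0,1,0,0); (0,1,0,1); (0,1,2,1); (1,1,0,0); (1,1,0,1); (1,1,2,1)}
PSO: 12 outcomes — {(0,0,0,0); (0,0,0,1); (0,0,2,0); (0,0,2,1); (0,1,0,0); (0,1,0,1); (0,1,2,0); (0,1,2,1); (1,1,0,0); (1,1,0,1); (1,1,2,0); (1,1,2,1)}
target (0,1,2,0) ∈ {PSO}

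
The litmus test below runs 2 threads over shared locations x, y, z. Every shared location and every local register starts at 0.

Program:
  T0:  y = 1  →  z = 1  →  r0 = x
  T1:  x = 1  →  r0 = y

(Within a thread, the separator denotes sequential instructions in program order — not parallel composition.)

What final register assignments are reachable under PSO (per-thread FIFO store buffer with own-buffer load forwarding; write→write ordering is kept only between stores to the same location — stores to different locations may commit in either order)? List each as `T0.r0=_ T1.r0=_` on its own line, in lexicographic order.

outcome vector order: (T0.r0,T1.r0)
|PSO outcomes| = 4

T0.r0=0 T1.r0=0
T0.r0=0 T1.r0=1
T0.r0=1 T1.r0=0
T0.r0=1 T1.r0=1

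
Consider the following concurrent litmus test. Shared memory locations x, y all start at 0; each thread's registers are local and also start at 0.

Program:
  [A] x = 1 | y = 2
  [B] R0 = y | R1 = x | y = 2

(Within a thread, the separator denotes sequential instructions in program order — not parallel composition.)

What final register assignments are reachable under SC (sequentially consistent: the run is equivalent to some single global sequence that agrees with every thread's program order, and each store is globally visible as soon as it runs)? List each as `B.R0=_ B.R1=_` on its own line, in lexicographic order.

outcome vector order: (B.R0,B.R1)
|SC outcomes| = 3

B.R0=0 B.R1=0
B.R0=0 B.R1=1
B.R0=2 B.R1=1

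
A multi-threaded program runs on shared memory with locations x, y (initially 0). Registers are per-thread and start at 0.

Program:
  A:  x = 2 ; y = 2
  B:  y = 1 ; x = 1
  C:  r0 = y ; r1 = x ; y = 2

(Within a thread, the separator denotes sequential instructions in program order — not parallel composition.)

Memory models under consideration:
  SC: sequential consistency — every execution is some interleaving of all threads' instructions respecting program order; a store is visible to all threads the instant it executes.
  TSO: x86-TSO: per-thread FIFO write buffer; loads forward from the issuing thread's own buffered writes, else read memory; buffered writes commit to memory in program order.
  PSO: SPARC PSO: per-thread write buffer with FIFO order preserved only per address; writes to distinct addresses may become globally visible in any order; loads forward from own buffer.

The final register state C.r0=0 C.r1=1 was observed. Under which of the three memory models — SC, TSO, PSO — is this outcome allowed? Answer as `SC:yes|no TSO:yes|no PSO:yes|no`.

SC:yes TSO:yes PSO:yes

outcome vector order: (C.r0,C.r1)
[SC] allowed = {00; 01; 02; 10; 11; 12; 21; 22}
[TSO] allowed = {00; 01; 02; 10; 11; 12; 21; 22}
[PSO] allowed = {00; 01; 02; 10; 11; 12; 20; 21; 22}
target 01 ∈ {SC,TSO,PSO}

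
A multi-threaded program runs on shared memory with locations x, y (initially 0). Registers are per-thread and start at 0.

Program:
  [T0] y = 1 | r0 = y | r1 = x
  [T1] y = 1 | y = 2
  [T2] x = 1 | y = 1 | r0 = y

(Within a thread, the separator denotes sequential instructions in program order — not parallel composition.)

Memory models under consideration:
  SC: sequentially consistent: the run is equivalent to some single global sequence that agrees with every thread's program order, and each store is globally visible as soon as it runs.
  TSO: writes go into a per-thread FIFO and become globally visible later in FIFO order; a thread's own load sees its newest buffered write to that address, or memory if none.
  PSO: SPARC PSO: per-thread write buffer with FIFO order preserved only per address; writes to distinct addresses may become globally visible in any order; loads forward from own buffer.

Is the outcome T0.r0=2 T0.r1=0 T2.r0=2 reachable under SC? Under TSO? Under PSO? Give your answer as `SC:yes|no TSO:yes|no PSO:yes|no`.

outcome vector order: (T0.r0,T0.r1,T2.r0)
[SC] allowed = {(1,0,1) (1,0,2) (1,1,1) (1,1,2) (2,0,1) (2,1,1) (2,1,2)}
[TSO] allowed = {(1,0,1) (1,0,2) (1,1,1) (1,1,2) (2,0,1) (2,1,1) (2,1,2)}
[PSO] allowed = {(1,0,1) (1,0,2) (1,1,1) (1,1,2) (2,0,1) (2,0,2) (2,1,1) (2,1,2)}
target (2,0,2) ∈ {PSO}

SC:no TSO:no PSO:yes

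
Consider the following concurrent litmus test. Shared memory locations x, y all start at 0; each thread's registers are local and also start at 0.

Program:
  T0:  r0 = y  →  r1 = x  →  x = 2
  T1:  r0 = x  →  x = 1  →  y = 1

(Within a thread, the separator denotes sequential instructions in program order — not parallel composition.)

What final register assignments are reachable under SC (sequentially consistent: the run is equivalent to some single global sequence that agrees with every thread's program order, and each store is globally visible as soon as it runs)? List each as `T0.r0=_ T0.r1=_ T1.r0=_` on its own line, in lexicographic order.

outcome vector order: (T0.r0,T0.r1,T1.r0)
|SC outcomes| = 4

T0.r0=0 T0.r1=0 T1.r0=0
T0.r0=0 T0.r1=0 T1.r0=2
T0.r0=0 T0.r1=1 T1.r0=0
T0.r0=1 T0.r1=1 T1.r0=0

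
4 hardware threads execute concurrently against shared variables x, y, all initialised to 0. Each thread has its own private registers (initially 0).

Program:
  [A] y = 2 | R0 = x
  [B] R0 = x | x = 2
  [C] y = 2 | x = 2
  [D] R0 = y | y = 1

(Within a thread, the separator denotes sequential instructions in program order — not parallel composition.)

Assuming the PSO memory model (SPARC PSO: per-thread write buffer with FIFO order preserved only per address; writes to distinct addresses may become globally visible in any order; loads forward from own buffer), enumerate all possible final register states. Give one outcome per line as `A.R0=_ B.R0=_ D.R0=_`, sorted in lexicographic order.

outcome vector order: (A.R0,B.R0,D.R0)
|PSO outcomes| = 8

A.R0=0 B.R0=0 D.R0=0
A.R0=0 B.R0=0 D.R0=2
A.R0=0 B.R0=2 D.R0=0
A.R0=0 B.R0=2 D.R0=2
A.R0=2 B.R0=0 D.R0=0
A.R0=2 B.R0=0 D.R0=2
A.R0=2 B.R0=2 D.R0=0
A.R0=2 B.R0=2 D.R0=2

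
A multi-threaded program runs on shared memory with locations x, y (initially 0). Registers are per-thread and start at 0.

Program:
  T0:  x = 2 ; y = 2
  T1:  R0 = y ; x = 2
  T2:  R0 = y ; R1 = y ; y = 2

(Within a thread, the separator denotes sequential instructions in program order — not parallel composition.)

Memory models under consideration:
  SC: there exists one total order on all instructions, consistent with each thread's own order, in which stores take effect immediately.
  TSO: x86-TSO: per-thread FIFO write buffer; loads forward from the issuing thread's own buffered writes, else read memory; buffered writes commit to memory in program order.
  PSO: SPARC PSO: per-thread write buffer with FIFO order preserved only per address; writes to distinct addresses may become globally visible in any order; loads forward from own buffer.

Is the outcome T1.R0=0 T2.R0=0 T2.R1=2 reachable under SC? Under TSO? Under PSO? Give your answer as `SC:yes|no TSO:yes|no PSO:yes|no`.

SC:yes TSO:yes PSO:yes

outcome vector order: (T1.R0,T2.R0,T2.R1)
SC: 6 outcomes — {<0 0 0>, <0 0 2>, <0 2 2>, <2 0 0>, <2 0 2>, <2 2 2>}
TSO: 6 outcomes — {<0 0 0>, <0 0 2>, <0 2 2>, <2 0 0>, <2 0 2>, <2 2 2>}
PSO: 6 outcomes — {<0 0 0>, <0 0 2>, <0 2 2>, <2 0 0>, <2 0 2>, <2 2 2>}
target <0 0 2> ∈ {SC,TSO,PSO}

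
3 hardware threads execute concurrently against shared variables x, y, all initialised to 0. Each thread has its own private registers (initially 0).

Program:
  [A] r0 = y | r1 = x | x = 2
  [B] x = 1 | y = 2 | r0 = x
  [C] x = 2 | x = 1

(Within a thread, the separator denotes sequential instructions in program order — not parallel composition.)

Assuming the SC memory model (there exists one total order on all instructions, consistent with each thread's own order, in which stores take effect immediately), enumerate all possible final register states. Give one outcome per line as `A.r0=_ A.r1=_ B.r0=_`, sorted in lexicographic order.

outcome vector order: (A.r0,A.r1,B.r0)
|SC outcomes| = 10

A.r0=0 A.r1=0 B.r0=1
A.r0=0 A.r1=0 B.r0=2
A.r0=0 A.r1=1 B.r0=1
A.r0=0 A.r1=1 B.r0=2
A.r0=0 A.r1=2 B.r0=1
A.r0=0 A.r1=2 B.r0=2
A.r0=2 A.r1=1 B.r0=1
A.r0=2 A.r1=1 B.r0=2
A.r0=2 A.r1=2 B.r0=1
A.r0=2 A.r1=2 B.r0=2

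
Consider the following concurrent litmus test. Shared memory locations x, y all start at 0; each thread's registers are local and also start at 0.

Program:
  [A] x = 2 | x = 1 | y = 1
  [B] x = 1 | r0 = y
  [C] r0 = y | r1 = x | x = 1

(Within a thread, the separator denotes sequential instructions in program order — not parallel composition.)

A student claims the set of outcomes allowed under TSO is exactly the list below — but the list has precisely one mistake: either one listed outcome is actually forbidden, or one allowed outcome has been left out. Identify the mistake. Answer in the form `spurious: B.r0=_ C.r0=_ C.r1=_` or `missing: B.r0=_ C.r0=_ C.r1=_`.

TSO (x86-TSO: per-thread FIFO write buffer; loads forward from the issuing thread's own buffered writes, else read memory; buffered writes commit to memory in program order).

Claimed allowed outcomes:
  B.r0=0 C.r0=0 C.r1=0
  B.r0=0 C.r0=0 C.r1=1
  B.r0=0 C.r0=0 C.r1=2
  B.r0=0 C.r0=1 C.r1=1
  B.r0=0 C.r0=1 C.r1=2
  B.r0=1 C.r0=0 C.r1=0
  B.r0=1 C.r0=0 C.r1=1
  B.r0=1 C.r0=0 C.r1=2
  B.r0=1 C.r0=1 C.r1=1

outcome vector order: (B.r0,C.r0,C.r1)
TSO (8): 0/0/0, 0/0/1, 0/0/2, 0/1/1, 1/0/0, 1/0/1, 1/0/2, 1/1/1
claimed∖TSO = {0/1/2}

spurious: B.r0=0 C.r0=1 C.r1=2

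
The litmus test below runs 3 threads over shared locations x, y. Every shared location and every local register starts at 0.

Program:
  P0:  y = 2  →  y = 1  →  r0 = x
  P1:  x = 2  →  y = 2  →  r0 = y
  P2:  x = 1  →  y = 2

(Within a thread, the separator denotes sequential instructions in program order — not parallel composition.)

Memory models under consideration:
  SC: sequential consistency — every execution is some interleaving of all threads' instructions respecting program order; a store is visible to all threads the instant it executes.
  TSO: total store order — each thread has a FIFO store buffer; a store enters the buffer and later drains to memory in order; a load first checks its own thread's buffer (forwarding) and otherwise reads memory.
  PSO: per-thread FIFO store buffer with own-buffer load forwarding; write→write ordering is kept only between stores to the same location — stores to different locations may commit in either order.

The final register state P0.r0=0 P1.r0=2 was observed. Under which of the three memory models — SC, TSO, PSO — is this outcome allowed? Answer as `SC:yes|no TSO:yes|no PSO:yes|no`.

SC:yes TSO:yes PSO:yes

outcome vector order: (P0.r0,P1.r0)
under SC → 02, 11, 12, 21, 22
under TSO → 01, 02, 11, 12, 21, 22
under PSO → 01, 02, 11, 12, 21, 22
target 02 ∈ {SC,TSO,PSO}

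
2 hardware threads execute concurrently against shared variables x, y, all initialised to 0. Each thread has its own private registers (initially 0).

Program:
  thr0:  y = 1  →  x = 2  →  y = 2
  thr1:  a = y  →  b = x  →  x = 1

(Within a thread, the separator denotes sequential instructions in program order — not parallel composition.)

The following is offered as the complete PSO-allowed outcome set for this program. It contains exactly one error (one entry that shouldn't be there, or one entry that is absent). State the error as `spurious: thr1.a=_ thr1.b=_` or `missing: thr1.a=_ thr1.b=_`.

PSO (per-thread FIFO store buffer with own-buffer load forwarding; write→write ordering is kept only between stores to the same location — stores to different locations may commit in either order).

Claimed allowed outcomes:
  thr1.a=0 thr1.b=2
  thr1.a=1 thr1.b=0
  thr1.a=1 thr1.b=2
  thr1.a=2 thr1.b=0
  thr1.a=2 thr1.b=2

missing: thr1.a=0 thr1.b=0

outcome vector order: (thr1.a,thr1.b)
[PSO] allowed = {00; 02; 10; 12; 20; 22}
PSO∖claimed = {00}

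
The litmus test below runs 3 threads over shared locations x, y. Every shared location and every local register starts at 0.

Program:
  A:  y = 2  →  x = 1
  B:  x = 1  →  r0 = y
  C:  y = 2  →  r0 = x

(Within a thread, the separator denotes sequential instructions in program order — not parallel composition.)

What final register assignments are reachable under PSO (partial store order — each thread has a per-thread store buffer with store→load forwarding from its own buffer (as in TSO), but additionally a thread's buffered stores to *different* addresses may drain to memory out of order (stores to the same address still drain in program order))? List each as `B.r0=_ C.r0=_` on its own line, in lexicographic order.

B.r0=0 C.r0=0
B.r0=0 C.r0=1
B.r0=2 C.r0=0
B.r0=2 C.r0=1

outcome vector order: (B.r0,C.r0)
|PSO outcomes| = 4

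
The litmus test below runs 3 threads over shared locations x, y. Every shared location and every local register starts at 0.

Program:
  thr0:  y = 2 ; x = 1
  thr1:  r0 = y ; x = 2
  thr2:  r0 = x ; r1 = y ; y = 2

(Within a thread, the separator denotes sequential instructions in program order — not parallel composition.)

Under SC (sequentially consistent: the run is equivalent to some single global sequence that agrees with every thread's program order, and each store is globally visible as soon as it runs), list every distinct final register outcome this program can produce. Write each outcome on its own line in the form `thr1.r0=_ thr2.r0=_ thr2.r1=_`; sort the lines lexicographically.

thr1.r0=0 thr2.r0=0 thr2.r1=0
thr1.r0=0 thr2.r0=0 thr2.r1=2
thr1.r0=0 thr2.r0=1 thr2.r1=2
thr1.r0=0 thr2.r0=2 thr2.r1=0
thr1.r0=0 thr2.r0=2 thr2.r1=2
thr1.r0=2 thr2.r0=0 thr2.r1=0
thr1.r0=2 thr2.r0=0 thr2.r1=2
thr1.r0=2 thr2.r0=1 thr2.r1=2
thr1.r0=2 thr2.r0=2 thr2.r1=2

outcome vector order: (thr1.r0,thr2.r0,thr2.r1)
|SC outcomes| = 9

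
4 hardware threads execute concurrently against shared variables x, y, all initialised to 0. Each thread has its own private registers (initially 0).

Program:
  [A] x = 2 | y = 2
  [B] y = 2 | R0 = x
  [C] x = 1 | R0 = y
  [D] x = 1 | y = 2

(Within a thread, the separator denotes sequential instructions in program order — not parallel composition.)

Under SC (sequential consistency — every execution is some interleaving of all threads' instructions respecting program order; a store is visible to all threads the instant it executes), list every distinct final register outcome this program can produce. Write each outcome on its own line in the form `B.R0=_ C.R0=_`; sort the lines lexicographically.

B.R0=0 C.R0=2
B.R0=1 C.R0=0
B.R0=1 C.R0=2
B.R0=2 C.R0=0
B.R0=2 C.R0=2

outcome vector order: (B.R0,C.R0)
|SC outcomes| = 5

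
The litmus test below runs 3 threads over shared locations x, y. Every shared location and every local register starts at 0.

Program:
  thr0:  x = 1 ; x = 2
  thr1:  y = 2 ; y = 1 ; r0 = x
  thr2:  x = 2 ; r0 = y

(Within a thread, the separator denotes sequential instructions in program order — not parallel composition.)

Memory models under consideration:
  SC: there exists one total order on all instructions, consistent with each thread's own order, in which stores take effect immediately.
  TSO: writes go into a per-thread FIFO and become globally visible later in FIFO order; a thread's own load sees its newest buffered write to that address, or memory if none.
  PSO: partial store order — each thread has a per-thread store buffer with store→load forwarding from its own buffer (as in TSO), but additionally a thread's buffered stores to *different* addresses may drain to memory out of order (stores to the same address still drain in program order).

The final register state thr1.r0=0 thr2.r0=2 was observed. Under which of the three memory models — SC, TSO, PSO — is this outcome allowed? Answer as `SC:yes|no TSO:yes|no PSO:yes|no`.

outcome vector order: (thr1.r0,thr2.r0)
under SC → <0 1>; <1 0>; <1 1>; <1 2>; <2 0>; <2 1>; <2 2>
under TSO → <0 0>; <0 1>; <0 2>; <1 0>; <1 1>; <1 2>; <2 0>; <2 1>; <2 2>
under PSO → <0 0>; <0 1>; <0 2>; <1 0>; <1 1>; <1 2>; <2 0>; <2 1>; <2 2>
target <0 2> ∈ {TSO,PSO}

SC:no TSO:yes PSO:yes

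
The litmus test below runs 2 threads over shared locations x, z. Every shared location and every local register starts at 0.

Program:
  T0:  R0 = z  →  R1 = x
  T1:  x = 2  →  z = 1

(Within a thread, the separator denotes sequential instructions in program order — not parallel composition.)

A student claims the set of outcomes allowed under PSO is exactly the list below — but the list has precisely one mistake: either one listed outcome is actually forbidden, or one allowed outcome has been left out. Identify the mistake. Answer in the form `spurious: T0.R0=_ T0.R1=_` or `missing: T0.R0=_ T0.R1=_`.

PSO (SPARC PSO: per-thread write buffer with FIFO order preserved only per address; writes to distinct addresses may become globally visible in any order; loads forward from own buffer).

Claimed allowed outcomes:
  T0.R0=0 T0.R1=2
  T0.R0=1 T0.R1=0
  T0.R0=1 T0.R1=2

missing: T0.R0=0 T0.R1=0

outcome vector order: (T0.R0,T0.R1)
under PSO → 00; 02; 10; 12
PSO∖claimed = {00}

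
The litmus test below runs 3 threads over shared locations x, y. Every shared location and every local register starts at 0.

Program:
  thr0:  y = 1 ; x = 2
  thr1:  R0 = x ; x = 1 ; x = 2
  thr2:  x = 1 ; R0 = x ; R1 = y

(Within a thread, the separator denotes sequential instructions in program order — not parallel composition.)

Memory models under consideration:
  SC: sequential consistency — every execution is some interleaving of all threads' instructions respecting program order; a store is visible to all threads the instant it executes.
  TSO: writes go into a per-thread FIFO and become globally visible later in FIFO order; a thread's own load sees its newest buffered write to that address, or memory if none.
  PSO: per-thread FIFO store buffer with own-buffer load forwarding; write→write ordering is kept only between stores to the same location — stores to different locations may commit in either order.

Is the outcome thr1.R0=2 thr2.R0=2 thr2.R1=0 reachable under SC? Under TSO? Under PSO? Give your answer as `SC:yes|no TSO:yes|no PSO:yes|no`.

SC:no TSO:no PSO:yes

outcome vector order: (thr1.R0,thr2.R0,thr2.R1)
SC: 11 outcomes — {<0 1 0>, <0 1 1>, <0 2 0>, <0 2 1>, <1 1 0>, <1 1 1>, <1 2 0>, <1 2 1>, <2 1 0>, <2 1 1>, <2 2 1>}
TSO: 11 outcomes — {<0 1 0>, <0 1 1>, <0 2 0>, <0 2 1>, <1 1 0>, <1 1 1>, <1 2 0>, <1 2 1>, <2 1 0>, <2 1 1>, <2 2 1>}
PSO: 12 outcomes — {<0 1 0>, <0 1 1>, <0 2 0>, <0 2 1>, <1 1 0>, <1 1 1>, <1 2 0>, <1 2 1>, <2 1 0>, <2 1 1>, <2 2 0>, <2 2 1>}
target <2 2 0> ∈ {PSO}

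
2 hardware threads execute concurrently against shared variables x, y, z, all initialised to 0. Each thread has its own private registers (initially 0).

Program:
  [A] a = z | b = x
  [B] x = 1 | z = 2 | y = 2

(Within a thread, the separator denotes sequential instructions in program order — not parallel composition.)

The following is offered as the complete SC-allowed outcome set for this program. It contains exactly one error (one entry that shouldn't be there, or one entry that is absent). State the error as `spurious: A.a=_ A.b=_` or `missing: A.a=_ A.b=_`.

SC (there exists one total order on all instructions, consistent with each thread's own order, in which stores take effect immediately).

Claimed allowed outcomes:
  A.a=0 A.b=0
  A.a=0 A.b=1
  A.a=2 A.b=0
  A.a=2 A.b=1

outcome vector order: (A.a,A.b)
SC: 3 outcomes — {0/0; 0/1; 2/1}
claimed∖SC = {2/0}

spurious: A.a=2 A.b=0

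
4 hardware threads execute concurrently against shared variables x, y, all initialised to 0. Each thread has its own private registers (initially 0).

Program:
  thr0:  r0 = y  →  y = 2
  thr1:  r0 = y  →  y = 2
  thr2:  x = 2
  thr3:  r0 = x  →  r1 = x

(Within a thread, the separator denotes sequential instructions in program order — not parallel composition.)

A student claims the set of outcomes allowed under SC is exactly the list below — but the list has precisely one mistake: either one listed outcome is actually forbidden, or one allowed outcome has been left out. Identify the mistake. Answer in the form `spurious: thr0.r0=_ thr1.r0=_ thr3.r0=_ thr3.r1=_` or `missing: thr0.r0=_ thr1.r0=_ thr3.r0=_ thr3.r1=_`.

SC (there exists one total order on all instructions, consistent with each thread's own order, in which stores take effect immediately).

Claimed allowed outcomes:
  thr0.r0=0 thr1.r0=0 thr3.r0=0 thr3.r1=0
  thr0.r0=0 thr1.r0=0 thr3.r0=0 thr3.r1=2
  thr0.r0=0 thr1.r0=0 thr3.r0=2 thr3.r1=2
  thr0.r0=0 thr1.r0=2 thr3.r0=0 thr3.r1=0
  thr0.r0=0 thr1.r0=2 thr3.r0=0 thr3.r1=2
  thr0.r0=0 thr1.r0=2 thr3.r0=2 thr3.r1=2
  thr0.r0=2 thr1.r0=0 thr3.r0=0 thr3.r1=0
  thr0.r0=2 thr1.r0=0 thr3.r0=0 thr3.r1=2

missing: thr0.r0=2 thr1.r0=0 thr3.r0=2 thr3.r1=2

outcome vector order: (thr0.r0,thr1.r0,thr3.r0,thr3.r1)
SC (9): (0,0,0,0) (0,0,0,2) (0,0,2,2) (0,2,0,0) (0,2,0,2) (0,2,2,2) (2,0,0,0) (2,0,0,2) (2,0,2,2)
SC∖claimed = {(2,0,2,2)}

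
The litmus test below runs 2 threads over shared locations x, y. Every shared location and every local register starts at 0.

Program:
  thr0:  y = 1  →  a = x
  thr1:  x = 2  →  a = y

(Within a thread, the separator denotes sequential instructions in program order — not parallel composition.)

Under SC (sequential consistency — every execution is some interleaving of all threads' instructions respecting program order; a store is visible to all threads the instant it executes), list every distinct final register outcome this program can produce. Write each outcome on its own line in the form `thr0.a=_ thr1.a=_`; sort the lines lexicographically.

thr0.a=0 thr1.a=1
thr0.a=2 thr1.a=0
thr0.a=2 thr1.a=1

outcome vector order: (thr0.a,thr1.a)
|SC outcomes| = 3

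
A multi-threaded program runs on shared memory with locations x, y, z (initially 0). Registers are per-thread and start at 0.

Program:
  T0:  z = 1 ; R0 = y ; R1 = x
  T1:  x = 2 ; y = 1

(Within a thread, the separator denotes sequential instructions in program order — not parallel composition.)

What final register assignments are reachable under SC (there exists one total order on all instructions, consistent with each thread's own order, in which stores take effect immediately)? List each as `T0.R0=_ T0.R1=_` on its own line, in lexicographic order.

outcome vector order: (T0.R0,T0.R1)
|SC outcomes| = 3

T0.R0=0 T0.R1=0
T0.R0=0 T0.R1=2
T0.R0=1 T0.R1=2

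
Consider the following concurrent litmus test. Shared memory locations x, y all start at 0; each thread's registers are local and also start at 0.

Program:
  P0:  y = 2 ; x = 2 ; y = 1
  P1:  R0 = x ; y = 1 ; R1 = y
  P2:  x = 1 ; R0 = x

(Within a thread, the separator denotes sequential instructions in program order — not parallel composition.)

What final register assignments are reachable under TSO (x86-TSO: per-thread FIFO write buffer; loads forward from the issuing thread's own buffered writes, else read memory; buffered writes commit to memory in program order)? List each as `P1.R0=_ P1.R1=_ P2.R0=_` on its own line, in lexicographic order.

P1.R0=0 P1.R1=1 P2.R0=1
P1.R0=0 P1.R1=1 P2.R0=2
P1.R0=0 P1.R1=2 P2.R0=1
P1.R0=0 P1.R1=2 P2.R0=2
P1.R0=1 P1.R1=1 P2.R0=1
P1.R0=1 P1.R1=1 P2.R0=2
P1.R0=1 P1.R1=2 P2.R0=1
P1.R0=1 P1.R1=2 P2.R0=2
P1.R0=2 P1.R1=1 P2.R0=1
P1.R0=2 P1.R1=1 P2.R0=2

outcome vector order: (P1.R0,P1.R1,P2.R0)
|TSO outcomes| = 10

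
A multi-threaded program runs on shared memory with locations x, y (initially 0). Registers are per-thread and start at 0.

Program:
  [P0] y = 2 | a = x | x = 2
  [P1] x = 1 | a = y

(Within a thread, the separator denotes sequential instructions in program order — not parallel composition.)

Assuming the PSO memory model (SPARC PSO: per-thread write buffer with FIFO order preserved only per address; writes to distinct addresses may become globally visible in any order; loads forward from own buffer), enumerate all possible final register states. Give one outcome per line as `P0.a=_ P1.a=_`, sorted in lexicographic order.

outcome vector order: (P0.a,P1.a)
|PSO outcomes| = 4

P0.a=0 P1.a=0
P0.a=0 P1.a=2
P0.a=1 P1.a=0
P0.a=1 P1.a=2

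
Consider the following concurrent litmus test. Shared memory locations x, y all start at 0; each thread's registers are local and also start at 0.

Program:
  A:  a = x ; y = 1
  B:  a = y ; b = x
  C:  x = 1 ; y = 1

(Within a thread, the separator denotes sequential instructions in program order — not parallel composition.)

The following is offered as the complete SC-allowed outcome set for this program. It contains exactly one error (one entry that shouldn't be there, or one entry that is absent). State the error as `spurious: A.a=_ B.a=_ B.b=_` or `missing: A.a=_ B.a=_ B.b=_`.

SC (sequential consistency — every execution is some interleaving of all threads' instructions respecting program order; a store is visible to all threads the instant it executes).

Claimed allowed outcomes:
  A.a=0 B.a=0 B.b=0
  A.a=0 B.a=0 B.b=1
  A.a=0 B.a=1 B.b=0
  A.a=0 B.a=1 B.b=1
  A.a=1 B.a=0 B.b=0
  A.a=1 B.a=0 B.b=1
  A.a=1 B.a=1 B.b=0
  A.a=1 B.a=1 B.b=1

outcome vector order: (A.a,B.a,B.b)
SC: 7 outcomes — {0/0/0 0/0/1 0/1/0 0/1/1 1/0/0 1/0/1 1/1/1}
claimed∖SC = {1/1/0}

spurious: A.a=1 B.a=1 B.b=0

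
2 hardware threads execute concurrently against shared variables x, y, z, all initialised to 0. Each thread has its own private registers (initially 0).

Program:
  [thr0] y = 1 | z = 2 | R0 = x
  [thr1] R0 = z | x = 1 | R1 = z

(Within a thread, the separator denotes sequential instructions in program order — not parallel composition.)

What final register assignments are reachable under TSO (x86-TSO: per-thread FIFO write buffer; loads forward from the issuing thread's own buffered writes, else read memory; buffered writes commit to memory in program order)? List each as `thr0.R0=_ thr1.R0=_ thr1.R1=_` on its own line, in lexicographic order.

outcome vector order: (thr0.R0,thr1.R0,thr1.R1)
|TSO outcomes| = 6

thr0.R0=0 thr1.R0=0 thr1.R1=0
thr0.R0=0 thr1.R0=0 thr1.R1=2
thr0.R0=0 thr1.R0=2 thr1.R1=2
thr0.R0=1 thr1.R0=0 thr1.R1=0
thr0.R0=1 thr1.R0=0 thr1.R1=2
thr0.R0=1 thr1.R0=2 thr1.R1=2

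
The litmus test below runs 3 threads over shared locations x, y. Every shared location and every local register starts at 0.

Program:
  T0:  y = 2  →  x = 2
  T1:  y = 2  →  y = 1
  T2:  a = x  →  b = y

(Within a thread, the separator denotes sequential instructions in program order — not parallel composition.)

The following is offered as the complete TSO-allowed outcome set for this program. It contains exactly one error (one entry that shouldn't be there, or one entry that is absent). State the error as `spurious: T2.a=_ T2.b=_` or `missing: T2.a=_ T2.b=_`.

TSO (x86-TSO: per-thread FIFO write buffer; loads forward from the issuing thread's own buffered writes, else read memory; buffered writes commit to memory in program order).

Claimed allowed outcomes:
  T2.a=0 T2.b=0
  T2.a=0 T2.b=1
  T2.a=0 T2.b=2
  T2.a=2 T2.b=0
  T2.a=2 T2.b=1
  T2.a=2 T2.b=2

outcome vector order: (T2.a,T2.b)
under TSO → 00 01 02 21 22
claimed∖TSO = {20}

spurious: T2.a=2 T2.b=0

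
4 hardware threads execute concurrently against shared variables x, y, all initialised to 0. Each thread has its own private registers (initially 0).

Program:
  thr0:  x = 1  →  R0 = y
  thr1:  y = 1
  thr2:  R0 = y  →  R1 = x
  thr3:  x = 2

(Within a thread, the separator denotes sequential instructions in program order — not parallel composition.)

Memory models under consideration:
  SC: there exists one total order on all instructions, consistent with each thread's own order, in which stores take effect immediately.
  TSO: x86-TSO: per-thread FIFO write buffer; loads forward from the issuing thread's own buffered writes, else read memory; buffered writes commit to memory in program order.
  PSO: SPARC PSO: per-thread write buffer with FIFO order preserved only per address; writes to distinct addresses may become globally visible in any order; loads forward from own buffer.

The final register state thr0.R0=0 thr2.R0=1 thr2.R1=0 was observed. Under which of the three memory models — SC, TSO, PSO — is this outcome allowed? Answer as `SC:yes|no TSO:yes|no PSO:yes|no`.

outcome vector order: (thr0.R0,thr2.R0,thr2.R1)
SC: 11 outcomes — {<0 0 0> <0 0 1> <0 0 2> <0 1 1> <0 1 2> <1 0 0> <1 0 1> <1 0 2> <1 1 0> <1 1 1> <1 1 2>}
TSO: 12 outcomes — {<0 0 0> <0 0 1> <0 0 2> <0 1 0> <0 1 1> <0 1 2> <1 0 0> <1 0 1> <1 0 2> <1 1 0> <1 1 1> <1 1 2>}
PSO: 12 outcomes — {<0 0 0> <0 0 1> <0 0 2> <0 1 0> <0 1 1> <0 1 2> <1 0 0> <1 0 1> <1 0 2> <1 1 0> <1 1 1> <1 1 2>}
target <0 1 0> ∈ {TSO,PSO}

SC:no TSO:yes PSO:yes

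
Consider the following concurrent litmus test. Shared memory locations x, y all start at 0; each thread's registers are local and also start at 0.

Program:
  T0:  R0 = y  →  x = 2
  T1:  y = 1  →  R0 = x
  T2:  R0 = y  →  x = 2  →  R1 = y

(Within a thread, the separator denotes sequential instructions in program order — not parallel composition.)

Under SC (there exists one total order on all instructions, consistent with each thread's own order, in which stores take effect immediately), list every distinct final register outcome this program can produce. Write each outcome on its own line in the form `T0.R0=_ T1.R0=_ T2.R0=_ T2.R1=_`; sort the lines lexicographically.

outcome vector order: (T0.R0,T1.R0,T2.R0,T2.R1)
|SC outcomes| = 10

T0.R0=0 T1.R0=0 T2.R0=0 T2.R1=1
T0.R0=0 T1.R0=0 T2.R0=1 T2.R1=1
T0.R0=0 T1.R0=2 T2.R0=0 T2.R1=0
T0.R0=0 T1.R0=2 T2.R0=0 T2.R1=1
T0.R0=0 T1.R0=2 T2.R0=1 T2.R1=1
T0.R0=1 T1.R0=0 T2.R0=0 T2.R1=1
T0.R0=1 T1.R0=0 T2.R0=1 T2.R1=1
T0.R0=1 T1.R0=2 T2.R0=0 T2.R1=0
T0.R0=1 T1.R0=2 T2.R0=0 T2.R1=1
T0.R0=1 T1.R0=2 T2.R0=1 T2.R1=1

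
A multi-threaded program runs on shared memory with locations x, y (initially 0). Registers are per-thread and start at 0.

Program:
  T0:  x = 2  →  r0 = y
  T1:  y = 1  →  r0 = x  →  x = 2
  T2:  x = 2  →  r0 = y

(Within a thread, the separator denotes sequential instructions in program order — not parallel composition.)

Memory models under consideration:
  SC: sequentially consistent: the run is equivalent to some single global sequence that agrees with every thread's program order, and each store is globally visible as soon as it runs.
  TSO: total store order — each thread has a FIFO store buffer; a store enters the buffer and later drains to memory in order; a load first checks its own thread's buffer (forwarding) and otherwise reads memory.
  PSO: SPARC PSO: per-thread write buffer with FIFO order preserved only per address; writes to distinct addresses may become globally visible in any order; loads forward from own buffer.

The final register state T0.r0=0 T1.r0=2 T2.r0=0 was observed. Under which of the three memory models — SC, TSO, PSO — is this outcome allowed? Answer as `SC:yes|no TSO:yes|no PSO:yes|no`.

outcome vector order: (T0.r0,T1.r0,T2.r0)
under SC → 020 021 101 120 121
under TSO → 000 001 020 021 100 101 120 121
under PSO → 000 001 020 021 100 101 120 121
target 020 ∈ {SC,TSO,PSO}

SC:yes TSO:yes PSO:yes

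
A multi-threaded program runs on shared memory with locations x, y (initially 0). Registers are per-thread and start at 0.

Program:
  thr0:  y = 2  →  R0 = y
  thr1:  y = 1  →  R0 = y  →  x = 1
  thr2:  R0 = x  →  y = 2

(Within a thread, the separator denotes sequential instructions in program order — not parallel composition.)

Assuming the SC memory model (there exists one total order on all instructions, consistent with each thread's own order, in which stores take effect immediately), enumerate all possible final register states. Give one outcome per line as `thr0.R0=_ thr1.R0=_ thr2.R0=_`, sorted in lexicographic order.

outcome vector order: (thr0.R0,thr1.R0,thr2.R0)
|SC outcomes| = 7

thr0.R0=1 thr1.R0=1 thr2.R0=0
thr0.R0=1 thr1.R0=1 thr2.R0=1
thr0.R0=1 thr1.R0=2 thr2.R0=0
thr0.R0=2 thr1.R0=1 thr2.R0=0
thr0.R0=2 thr1.R0=1 thr2.R0=1
thr0.R0=2 thr1.R0=2 thr2.R0=0
thr0.R0=2 thr1.R0=2 thr2.R0=1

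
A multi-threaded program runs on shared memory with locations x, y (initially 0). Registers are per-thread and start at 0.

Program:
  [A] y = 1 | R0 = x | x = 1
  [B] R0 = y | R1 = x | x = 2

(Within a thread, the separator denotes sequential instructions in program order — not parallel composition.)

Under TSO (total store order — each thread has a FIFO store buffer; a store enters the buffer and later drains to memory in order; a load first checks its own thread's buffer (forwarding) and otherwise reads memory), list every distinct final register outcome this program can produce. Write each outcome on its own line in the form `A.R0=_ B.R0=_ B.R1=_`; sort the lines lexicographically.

outcome vector order: (A.R0,B.R0,B.R1)
|TSO outcomes| = 6

A.R0=0 B.R0=0 B.R1=0
A.R0=0 B.R0=0 B.R1=1
A.R0=0 B.R0=1 B.R1=0
A.R0=0 B.R0=1 B.R1=1
A.R0=2 B.R0=0 B.R1=0
A.R0=2 B.R0=1 B.R1=0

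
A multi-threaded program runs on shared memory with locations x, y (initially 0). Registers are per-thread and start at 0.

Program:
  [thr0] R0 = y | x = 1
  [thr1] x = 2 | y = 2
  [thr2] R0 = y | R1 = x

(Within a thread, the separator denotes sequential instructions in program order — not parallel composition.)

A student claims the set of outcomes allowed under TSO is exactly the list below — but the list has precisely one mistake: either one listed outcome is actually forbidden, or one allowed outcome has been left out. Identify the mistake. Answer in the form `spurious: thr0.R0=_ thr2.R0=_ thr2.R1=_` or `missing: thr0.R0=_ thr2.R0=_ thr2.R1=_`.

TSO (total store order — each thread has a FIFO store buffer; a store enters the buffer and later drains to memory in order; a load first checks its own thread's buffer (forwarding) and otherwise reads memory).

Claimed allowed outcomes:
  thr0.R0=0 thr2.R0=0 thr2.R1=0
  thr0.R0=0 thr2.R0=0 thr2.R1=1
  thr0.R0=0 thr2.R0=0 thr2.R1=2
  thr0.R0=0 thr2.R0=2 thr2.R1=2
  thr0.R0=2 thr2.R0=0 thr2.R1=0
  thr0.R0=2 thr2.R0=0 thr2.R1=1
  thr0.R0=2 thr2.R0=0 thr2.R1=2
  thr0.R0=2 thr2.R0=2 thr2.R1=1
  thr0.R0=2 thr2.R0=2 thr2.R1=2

missing: thr0.R0=0 thr2.R0=2 thr2.R1=1

outcome vector order: (thr0.R0,thr2.R0,thr2.R1)
[TSO] allowed = {<0 0 0>; <0 0 1>; <0 0 2>; <0 2 1>; <0 2 2>; <2 0 0>; <2 0 1>; <2 0 2>; <2 2 1>; <2 2 2>}
TSO∖claimed = {<0 2 1>}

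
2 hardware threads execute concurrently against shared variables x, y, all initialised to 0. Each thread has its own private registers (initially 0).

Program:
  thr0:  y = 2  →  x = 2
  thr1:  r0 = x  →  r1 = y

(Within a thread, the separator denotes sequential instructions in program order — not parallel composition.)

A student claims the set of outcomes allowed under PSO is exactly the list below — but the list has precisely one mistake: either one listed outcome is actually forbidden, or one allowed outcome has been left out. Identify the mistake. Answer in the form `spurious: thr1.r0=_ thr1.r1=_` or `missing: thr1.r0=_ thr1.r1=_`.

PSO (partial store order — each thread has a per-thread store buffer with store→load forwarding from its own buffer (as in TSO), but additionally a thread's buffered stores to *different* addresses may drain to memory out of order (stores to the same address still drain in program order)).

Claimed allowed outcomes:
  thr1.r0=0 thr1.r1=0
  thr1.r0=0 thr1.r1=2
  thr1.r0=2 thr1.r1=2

missing: thr1.r0=2 thr1.r1=0

outcome vector order: (thr1.r0,thr1.r1)
[PSO] allowed = {00 02 20 22}
PSO∖claimed = {20}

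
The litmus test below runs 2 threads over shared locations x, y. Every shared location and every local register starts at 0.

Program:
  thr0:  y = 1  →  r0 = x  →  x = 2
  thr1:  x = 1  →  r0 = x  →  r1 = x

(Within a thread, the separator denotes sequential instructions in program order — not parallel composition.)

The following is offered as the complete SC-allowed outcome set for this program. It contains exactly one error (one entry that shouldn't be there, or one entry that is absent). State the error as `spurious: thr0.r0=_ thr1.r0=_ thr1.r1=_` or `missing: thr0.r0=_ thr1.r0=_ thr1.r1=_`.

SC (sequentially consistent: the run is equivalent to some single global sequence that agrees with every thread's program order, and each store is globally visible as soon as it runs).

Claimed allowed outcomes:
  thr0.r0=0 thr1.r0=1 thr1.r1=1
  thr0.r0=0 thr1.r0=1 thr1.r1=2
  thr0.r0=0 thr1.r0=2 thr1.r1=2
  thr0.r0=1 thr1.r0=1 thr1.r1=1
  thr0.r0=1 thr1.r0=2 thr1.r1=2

missing: thr0.r0=1 thr1.r0=1 thr1.r1=2

outcome vector order: (thr0.r0,thr1.r0,thr1.r1)
SC: 6 outcomes — {<0 1 1>; <0 1 2>; <0 2 2>; <1 1 1>; <1 1 2>; <1 2 2>}
SC∖claimed = {<1 1 2>}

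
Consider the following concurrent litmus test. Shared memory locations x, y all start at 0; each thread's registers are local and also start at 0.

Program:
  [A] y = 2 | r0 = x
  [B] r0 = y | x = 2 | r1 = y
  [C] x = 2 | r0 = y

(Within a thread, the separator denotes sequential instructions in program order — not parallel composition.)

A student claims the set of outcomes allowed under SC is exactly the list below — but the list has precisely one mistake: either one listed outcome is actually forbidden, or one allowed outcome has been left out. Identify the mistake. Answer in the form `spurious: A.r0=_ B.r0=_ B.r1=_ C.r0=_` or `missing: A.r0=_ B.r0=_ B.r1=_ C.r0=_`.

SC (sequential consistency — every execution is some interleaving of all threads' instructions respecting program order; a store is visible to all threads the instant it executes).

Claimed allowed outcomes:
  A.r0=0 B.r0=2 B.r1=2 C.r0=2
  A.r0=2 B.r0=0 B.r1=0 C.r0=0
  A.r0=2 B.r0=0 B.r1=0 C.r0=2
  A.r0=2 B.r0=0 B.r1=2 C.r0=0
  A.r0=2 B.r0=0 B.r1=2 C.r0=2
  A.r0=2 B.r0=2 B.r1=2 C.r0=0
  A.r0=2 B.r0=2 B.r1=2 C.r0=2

outcome vector order: (A.r0,B.r0,B.r1,C.r0)
under SC → 0022; 0222; 2000; 2002; 2020; 2022; 2220; 2222
SC∖claimed = {0022}

missing: A.r0=0 B.r0=0 B.r1=2 C.r0=2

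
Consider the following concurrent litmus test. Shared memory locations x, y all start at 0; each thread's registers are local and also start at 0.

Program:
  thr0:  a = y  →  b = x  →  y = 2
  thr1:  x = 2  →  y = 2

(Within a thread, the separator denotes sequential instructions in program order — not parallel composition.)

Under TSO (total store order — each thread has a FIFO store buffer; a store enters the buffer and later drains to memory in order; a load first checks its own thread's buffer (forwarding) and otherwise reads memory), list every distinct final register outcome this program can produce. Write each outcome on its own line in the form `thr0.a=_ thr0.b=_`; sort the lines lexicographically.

thr0.a=0 thr0.b=0
thr0.a=0 thr0.b=2
thr0.a=2 thr0.b=2

outcome vector order: (thr0.a,thr0.b)
|TSO outcomes| = 3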